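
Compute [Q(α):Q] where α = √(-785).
[Q(α):Q] = 2

[Q(α):Q] equals the degree of the minimal polynomial of α. Here α^2 = -785 and x^2 + 785 is irreducible (d = -785 is squarefree, ≠ 1, hence not a square), so deg(m_α) = 2. Thus [Q(α):Q] = 2.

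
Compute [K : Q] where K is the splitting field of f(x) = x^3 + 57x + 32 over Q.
[K : Q] = 6

By the rational root test, any rational root of the monic integer polynomial f(x) = x^3 + 57x + 32 must be an integer dividing the constant term 32, i.e. one of ±{1, 2, 4, 8, 16, 32}. Evaluating: f(1) = 90, f(-1) = -26, f(2) = 154, f(-2) = -90, f(4) = 324, f(-4) = -260, f(8) = 1000, f(-8) = -936, f(16) = 5040, f(-16) = -4976, f(32) = 34624, f(-32) = -34560; none is 0, so f has no rational root and is therefore irreducible over Q (a cubic with no linear factor over a field is irreducible). For an irreducible cubic, the Galois group is A_3 or S_3 according as the discriminant disc(f) = -4a^3 - 27b^2 = -4·(57)^3 - 27·(32)^2 = -768420 is or is not a square in Q. Here disc(f) = -768420 is not a perfect square in Q, so the Galois group of f over Q is not contained in A_3 and must be all of S_3. The splitting field has degree |S_3| = 6 over Q, so [K : Q] = 6.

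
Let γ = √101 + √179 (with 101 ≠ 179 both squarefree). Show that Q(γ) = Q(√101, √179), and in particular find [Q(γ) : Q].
[Q(γ) : Q] = 4 (equivalently, Q(γ) = Q(√101, √179))

Obviously Q(γ) ⊆ Q(√101, √179), and [Q(√101, √179):Q] = 4 (since 101, 179 are distinct squarefree integers > 1 with 18079 not a perfect square). To show equality we compute the minimal polynomial of γ. From γ = √101 + √179: γ^2 = 101 + 2√(18079) + 179 = 280 + 2√(18079), so γ^2 - 280 = 2√(18079); squaring, (γ^2 - 280)^2 = 4·18079, i.e. γ^4 - 560γ^2 + 78400 - 72316 = 0, i.e. γ^4 - 560γ^2 + 6084 = 0. So γ is a root of x^4 - 560x^2 + 6084. This polynomial is irreducible over Q: it has no rational root (each ±√101 ± √179 is irrational), and any factorization into two quadratics over Q would force √(18079) ∈ Q (pairing opposite roots) or √101, √179 ∈ Q (other pairings), all impossible. Hence [Q(γ):Q] = 4 = [Q(√101, √179):Q], so Q(γ) = Q(√101, √179).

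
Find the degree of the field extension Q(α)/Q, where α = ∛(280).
[Q(α):Q] = 3

The minimal polynomial of α is x^3 - 280, irreducible over Q since 280 is not a perfect cube (so x^3 - 280 has no rational root). Hence [Q(α):Q] = deg(m_α) = 3.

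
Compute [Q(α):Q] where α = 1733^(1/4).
[Q(α):Q] = 4

α is a root of x^4 - 1733. By Eisenstein's criterion at the prime p = 1733 (which divides the constant term 1733 but p^2 = 3003289 does not, since 1733 is squarefree), x^4 - 1733 is irreducible over Q. Hence [Q(α):Q] = 4.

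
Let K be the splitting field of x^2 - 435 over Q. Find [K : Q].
[K : Q] = 2

f(x) = x^2 - 435 factors as (x - √435)(x + √435). The splitting field is K = Q(√435). Since 435 is squarefree and > 1, it is not a perfect square, so x^2 - 435 is irreducible over Q and [Q(√435) : Q] = 2. Hence [K : Q] = 2.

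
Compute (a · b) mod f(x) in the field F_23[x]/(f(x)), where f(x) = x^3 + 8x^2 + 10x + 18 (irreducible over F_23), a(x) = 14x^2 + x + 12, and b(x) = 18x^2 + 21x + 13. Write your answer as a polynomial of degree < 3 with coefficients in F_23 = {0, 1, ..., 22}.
a · b ≡ 8x^2 + 4x + 8 (mod f(x))

Multiply in F_23[x]: a(x)·b(x) = (14x^2 + x + 12)·(18x^2 + 21x + 13) = 22x^4 + 13x^3 + 5x^2 + 12x + 18. This has degree ≥ 3, so divide by f(x) over F_23: 22x^4 + 13x^3 + 5x^2 + 12x + 18 = (22x + 21)·(x^3 + 8x^2 + 10x + 18) + (8x^2 + 4x + 8). Hence a·b ≡ 8x^2 + 4x + 8 (mod f). (F_23[x]/(f) is a field with 23^3 = 12167 elements since f is irreducible of degree 3.)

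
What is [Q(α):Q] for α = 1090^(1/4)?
[Q(α):Q] = 4

α is a root of x^4 - 1090. By Eisenstein's criterion at the prime p = 2 (which divides the constant term 1090 but p^2 = 4 does not, since 1090 is squarefree), x^4 - 1090 is irreducible over Q. Hence [Q(α):Q] = 4.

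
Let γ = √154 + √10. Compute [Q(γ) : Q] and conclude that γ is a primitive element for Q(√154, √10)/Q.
[Q(γ) : Q] = 4 (equivalently, Q(γ) = Q(√154, √10))

Obviously Q(γ) ⊆ Q(√154, √10), and [Q(√154, √10):Q] = 4 (since 154, 10 are distinct squarefree integers > 1 with 1540 not a perfect square). To show equality we compute the minimal polynomial of γ. From γ = √154 + √10: γ^2 = 154 + 2√(1540) + 10 = 164 + 2√(1540), so γ^2 - 164 = 2√(1540); squaring, (γ^2 - 164)^2 = 4·1540, i.e. γ^4 - 328γ^2 + 26896 - 6160 = 0, i.e. γ^4 - 328γ^2 + 20736 = 0. So γ is a root of x^4 - 328x^2 + 20736. This polynomial is irreducible over Q: it has no rational root (each ±√154 ± √10 is irrational), and any factorization into two quadratics over Q would force √(1540) ∈ Q (pairing opposite roots) or √154, √10 ∈ Q (other pairings), all impossible. Hence [Q(γ):Q] = 4 = [Q(√154, √10):Q], so Q(γ) = Q(√154, √10).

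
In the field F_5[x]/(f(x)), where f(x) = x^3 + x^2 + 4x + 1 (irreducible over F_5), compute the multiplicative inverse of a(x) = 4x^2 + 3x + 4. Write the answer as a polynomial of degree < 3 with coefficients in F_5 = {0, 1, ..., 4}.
a(x)^(-1) ≡ 3x + 2 (mod f(x))

Since f is irreducible over F_5, F_5[x]/(f) is a field and a(x) ≠ 0 has an inverse. Apply the extended Euclidean algorithm to f(x) and a(x) in F_5[x]: f(x) = (4x + 1)·a(x) + (2). The last nonzero remainder is the constant 2 = gcd(f, a) in F_5. Back-substituting through the division chain expresses 2 = s(x)·a(x) + t(x)·f(x) with s(x) ≡ x + 4 (mod f), so (x + 4)·a(x) ≡ 2 (mod f). Multiplying by 2^(-1) ≡ 3 in F_5 gives a(x)^(-1) ≡ 3·(x + 4) ≡ 3x + 2 (mod f). Check: (4x^2 + 3x + 4)·(3x + 2) = 2x^3 + 2x^2 + 3x + 3 ≡ 1 (mod x^3 + x^2 + 4x + 1).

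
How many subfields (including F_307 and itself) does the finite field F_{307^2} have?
F_{307^2} has 2 subfields

The subfields of F_{p^n} are exactly the fields F_{p^d} for d | n (each is the fixed field of the unique index-d subgroup of Gal(F_{p^n}/F_p) ≅ Z/nZ). The divisors of n = 2 are {1, 2}, giving 2 subfields: F_{307^1}, F_{307^2}.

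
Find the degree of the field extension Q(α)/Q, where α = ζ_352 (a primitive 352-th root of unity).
[Q(α):Q] = 160

The minimal polynomial of ζ_352 over Q is the 352-th cyclotomic polynomial Φ_352(x), which is irreducible over Q and has degree φ(352) = 160. Hence [Q(α):Q] = φ(352) = 160.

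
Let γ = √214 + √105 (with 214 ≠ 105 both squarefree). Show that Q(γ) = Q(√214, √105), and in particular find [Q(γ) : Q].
[Q(γ) : Q] = 4 (equivalently, Q(γ) = Q(√214, √105))

Obviously Q(γ) ⊆ Q(√214, √105), and [Q(√214, √105):Q] = 4 (since 214, 105 are distinct squarefree integers > 1 with 22470 not a perfect square). To show equality we compute the minimal polynomial of γ. From γ = √214 + √105: γ^2 = 214 + 2√(22470) + 105 = 319 + 2√(22470), so γ^2 - 319 = 2√(22470); squaring, (γ^2 - 319)^2 = 4·22470, i.e. γ^4 - 638γ^2 + 101761 - 89880 = 0, i.e. γ^4 - 638γ^2 + 11881 = 0. So γ is a root of x^4 - 638x^2 + 11881. This polynomial is irreducible over Q: it has no rational root (each ±√214 ± √105 is irrational), and any factorization into two quadratics over Q would force √(22470) ∈ Q (pairing opposite roots) or √214, √105 ∈ Q (other pairings), all impossible. Hence [Q(γ):Q] = 4 = [Q(√214, √105):Q], so Q(γ) = Q(√214, √105).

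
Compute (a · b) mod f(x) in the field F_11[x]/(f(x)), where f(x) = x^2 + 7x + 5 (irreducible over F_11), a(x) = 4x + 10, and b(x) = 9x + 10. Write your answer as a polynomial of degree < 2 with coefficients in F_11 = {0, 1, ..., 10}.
a · b ≡ 10x + 8 (mod f(x))

Multiply in F_11[x]: a(x)·b(x) = (4x + 10)·(9x + 10) = 3x^2 + 9x + 1. This has degree ≥ 2, so divide by f(x) over F_11: 3x^2 + 9x + 1 = (3)·(x^2 + 7x + 5) + (10x + 8). Hence a·b ≡ 10x + 8 (mod f). (F_11[x]/(f) is a field with 11^2 = 121 elements since f is irreducible of degree 2.)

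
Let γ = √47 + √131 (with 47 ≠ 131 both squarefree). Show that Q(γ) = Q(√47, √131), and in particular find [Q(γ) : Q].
[Q(γ) : Q] = 4 (equivalently, Q(γ) = Q(√47, √131))

Obviously Q(γ) ⊆ Q(√47, √131), and [Q(√47, √131):Q] = 4 (since 47, 131 are distinct squarefree integers > 1 with 6157 not a perfect square). To show equality we compute the minimal polynomial of γ. From γ = √47 + √131: γ^2 = 47 + 2√(6157) + 131 = 178 + 2√(6157), so γ^2 - 178 = 2√(6157); squaring, (γ^2 - 178)^2 = 4·6157, i.e. γ^4 - 356γ^2 + 31684 - 24628 = 0, i.e. γ^4 - 356γ^2 + 7056 = 0. So γ is a root of x^4 - 356x^2 + 7056. This polynomial is irreducible over Q: it has no rational root (each ±√47 ± √131 is irrational), and any factorization into two quadratics over Q would force √(6157) ∈ Q (pairing opposite roots) or √47, √131 ∈ Q (other pairings), all impossible. Hence [Q(γ):Q] = 4 = [Q(√47, √131):Q], so Q(γ) = Q(√47, √131).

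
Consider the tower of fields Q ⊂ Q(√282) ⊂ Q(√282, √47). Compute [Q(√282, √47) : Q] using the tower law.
[Q(√282, √47) : Q] = 4

[Q(√282):Q] = 2 (min poly x^2 - 282, irreducible since 282 is squarefree > 1). For the top step, suppose √47 ∈ Q(√282), say √47 = c + d√282 with c, d ∈ Q. Squaring: 47 = c^2 + 282d^2 + 2cd√282. Since √282 ∉ Q this forces 2cd = 0. If d = 0 then √47 = c ∈ Q, contradicting 47 squarefree > 1. If c = 0 then 47 = 282d^2, so 282·47 = (282d)^2 is a perfect square in Q — but 282·47 = 13254 is not a perfect square (since 282 and 47 are distinct squarefree integers). Contradiction. Hence √47 ∉ Q(√282), so x^2 - 47 stays irreducible over Q(√282) and [Q(√282, √47) : Q(√282)] = 2. By the tower law, [Q(√282, √47) : Q] = 2 · 2 = 4.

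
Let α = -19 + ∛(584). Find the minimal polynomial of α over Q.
m_α(x) = x^3 + 57x^2 + 1083x + 6275

Set β = α + 19 = ∛(584), so β^3 = 584. Then (α + 19)^3 - 584 = 0, i.e. α is a root of g(x) = (x + 19)^3 - 584 = x^3 + 57x^2 + 1083x + 6275. Since g(x) = h(x + 19) where h(x) = x^3 - 584, and h is irreducible over Q (because 584 is not a perfect cube, so h has no rational root, and a monic cubic with no rational root is irreducible), g is also irreducible (irreducibility is preserved under the substitution x → x + 19). Hence m_α(x) = x^3 + 57x^2 + 1083x + 6275.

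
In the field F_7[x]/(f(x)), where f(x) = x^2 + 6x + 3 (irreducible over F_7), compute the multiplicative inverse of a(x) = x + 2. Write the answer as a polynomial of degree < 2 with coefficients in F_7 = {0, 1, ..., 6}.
a(x)^(-1) ≡ 3x + 5 (mod f(x))

Since f is irreducible over F_7, F_7[x]/(f) is a field and a(x) ≠ 0 has an inverse. Apply the extended Euclidean algorithm to f(x) and a(x) in F_7[x]: f(x) = (x + 4)·a(x) + (2). The last nonzero remainder is the constant 2 = gcd(f, a) in F_7. Back-substituting through the division chain expresses 2 = s(x)·a(x) + t(x)·f(x) with s(x) ≡ 6x + 3 (mod f), so (6x + 3)·a(x) ≡ 2 (mod f). Multiplying by 2^(-1) ≡ 4 in F_7 gives a(x)^(-1) ≡ 4·(6x + 3) ≡ 3x + 5 (mod f). Check: (x + 2)·(3x + 5) = 3x^2 + 4x + 3 ≡ 1 (mod x^2 + 6x + 3).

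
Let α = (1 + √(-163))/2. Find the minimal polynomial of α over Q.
m_α(x) = x^2 - x + 41

From 2α - 1 = √(-163), squaring gives (2α - 1)^2 = -163, i.e. 4α^2 - 4α + 1 = -163, so α^2 - α + (1 + 163)/4 = 0. Since -163 ≡ 1 (mod 4), (1 + 163)/4 = 41 ∈ Z. The polynomial x^2 - x + 41 has discriminant 1 - 4·(41) = -163, which is not a perfect square in Q (d = -163 is squarefree and ≠ 1), so x^2 - x + 41 is irreducible over Q. It is the minimal polynomial of α.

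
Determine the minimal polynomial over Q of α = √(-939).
m_α(x) = x^2 + 939

α satisfies α^2 + 939 = 0, so x^2 + 939 annihilates α. Since d = -939 is squarefree and ≠ 1, it is not a perfect square in Q, so x^2 + 939 has no rational root and is therefore irreducible over Q (a degree-2 polynomial over a field is irreducible iff it has no root). Hence m_α(x) = x^2 + 939.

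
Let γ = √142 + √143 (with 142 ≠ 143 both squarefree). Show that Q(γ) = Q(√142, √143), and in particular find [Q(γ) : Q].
[Q(γ) : Q] = 4 (equivalently, Q(γ) = Q(√142, √143))

Obviously Q(γ) ⊆ Q(√142, √143), and [Q(√142, √143):Q] = 4 (since 142, 143 are distinct squarefree integers > 1 with 20306 not a perfect square). To show equality we compute the minimal polynomial of γ. From γ = √142 + √143: γ^2 = 142 + 2√(20306) + 143 = 285 + 2√(20306), so γ^2 - 285 = 2√(20306); squaring, (γ^2 - 285)^2 = 4·20306, i.e. γ^4 - 570γ^2 + 81225 - 81224 = 0, i.e. γ^4 - 570γ^2 + 1 = 0. So γ is a root of x^4 - 570x^2 + 1. This polynomial is irreducible over Q: it has no rational root (each ±√142 ± √143 is irrational), and any factorization into two quadratics over Q would force √(20306) ∈ Q (pairing opposite roots) or √142, √143 ∈ Q (other pairings), all impossible. Hence [Q(γ):Q] = 4 = [Q(√142, √143):Q], so Q(γ) = Q(√142, √143).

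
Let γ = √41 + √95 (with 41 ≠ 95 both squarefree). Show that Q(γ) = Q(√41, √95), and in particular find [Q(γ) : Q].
[Q(γ) : Q] = 4 (equivalently, Q(γ) = Q(√41, √95))

Obviously Q(γ) ⊆ Q(√41, √95), and [Q(√41, √95):Q] = 4 (since 41, 95 are distinct squarefree integers > 1 with 3895 not a perfect square). To show equality we compute the minimal polynomial of γ. From γ = √41 + √95: γ^2 = 41 + 2√(3895) + 95 = 136 + 2√(3895), so γ^2 - 136 = 2√(3895); squaring, (γ^2 - 136)^2 = 4·3895, i.e. γ^4 - 272γ^2 + 18496 - 15580 = 0, i.e. γ^4 - 272γ^2 + 2916 = 0. So γ is a root of x^4 - 272x^2 + 2916. This polynomial is irreducible over Q: it has no rational root (each ±√41 ± √95 is irrational), and any factorization into two quadratics over Q would force √(3895) ∈ Q (pairing opposite roots) or √41, √95 ∈ Q (other pairings), all impossible. Hence [Q(γ):Q] = 4 = [Q(√41, √95):Q], so Q(γ) = Q(√41, √95).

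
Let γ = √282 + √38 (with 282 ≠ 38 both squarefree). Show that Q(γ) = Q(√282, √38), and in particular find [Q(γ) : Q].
[Q(γ) : Q] = 4 (equivalently, Q(γ) = Q(√282, √38))

Obviously Q(γ) ⊆ Q(√282, √38), and [Q(√282, √38):Q] = 4 (since 282, 38 are distinct squarefree integers > 1 with 10716 not a perfect square). To show equality we compute the minimal polynomial of γ. From γ = √282 + √38: γ^2 = 282 + 2√(10716) + 38 = 320 + 2√(10716), so γ^2 - 320 = 2√(10716); squaring, (γ^2 - 320)^2 = 4·10716, i.e. γ^4 - 640γ^2 + 102400 - 42864 = 0, i.e. γ^4 - 640γ^2 + 59536 = 0. So γ is a root of x^4 - 640x^2 + 59536. This polynomial is irreducible over Q: it has no rational root (each ±√282 ± √38 is irrational), and any factorization into two quadratics over Q would force √(10716) ∈ Q (pairing opposite roots) or √282, √38 ∈ Q (other pairings), all impossible. Hence [Q(γ):Q] = 4 = [Q(√282, √38):Q], so Q(γ) = Q(√282, √38).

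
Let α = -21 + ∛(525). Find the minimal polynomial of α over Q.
m_α(x) = x^3 + 63x^2 + 1323x + 8736

Set β = α + 21 = ∛(525), so β^3 = 525. Then (α + 21)^3 - 525 = 0, i.e. α is a root of g(x) = (x + 21)^3 - 525 = x^3 + 63x^2 + 1323x + 8736. Since g(x) = h(x + 21) where h(x) = x^3 - 525, and h is irreducible over Q (because 525 is not a perfect cube, so h has no rational root, and a monic cubic with no rational root is irreducible), g is also irreducible (irreducibility is preserved under the substitution x → x + 21). Hence m_α(x) = x^3 + 63x^2 + 1323x + 8736.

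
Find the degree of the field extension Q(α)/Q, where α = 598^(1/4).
[Q(α):Q] = 4

α is a root of x^4 - 598. By Eisenstein's criterion at the prime p = 2 (which divides the constant term 598 but p^2 = 4 does not, since 598 is squarefree), x^4 - 598 is irreducible over Q. Hence [Q(α):Q] = 4.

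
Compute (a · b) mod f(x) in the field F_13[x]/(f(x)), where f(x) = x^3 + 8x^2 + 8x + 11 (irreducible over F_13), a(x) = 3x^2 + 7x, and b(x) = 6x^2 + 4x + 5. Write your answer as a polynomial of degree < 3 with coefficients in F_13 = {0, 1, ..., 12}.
a · b ≡ 8x^2 + 11x + 2 (mod f(x))

Multiply in F_13[x]: a(x)·b(x) = (3x^2 + 7x)·(6x^2 + 4x + 5) = 5x^4 + 2x^3 + 4x^2 + 9x. This has degree ≥ 3, so divide by f(x) over F_13: 5x^4 + 2x^3 + 4x^2 + 9x = (5x + 1)·(x^3 + 8x^2 + 8x + 11) + (8x^2 + 11x + 2). Hence a·b ≡ 8x^2 + 11x + 2 (mod f). (F_13[x]/(f) is a field with 13^3 = 2197 elements since f is irreducible of degree 3.)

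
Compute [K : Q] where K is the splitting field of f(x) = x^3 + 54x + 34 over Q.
[K : Q] = 6

By the rational root test, any rational root of the monic integer polynomial f(x) = x^3 + 54x + 34 must be an integer dividing the constant term 34, i.e. one of ±{1, 2, 17, 34}. Evaluating: f(1) = 89, f(-1) = -21, f(2) = 150, f(-2) = -82, f(17) = 5865, f(-17) = -5797, f(34) = 41174, f(-34) = -41106; none is 0, so f has no rational root and is therefore irreducible over Q (a cubic with no linear factor over a field is irreducible). For an irreducible cubic, the Galois group is A_3 or S_3 according as the discriminant disc(f) = -4a^3 - 27b^2 = -4·(54)^3 - 27·(34)^2 = -661068 is or is not a square in Q. Here disc(f) = -661068 is not a perfect square in Q, so the Galois group of f over Q is not contained in A_3 and must be all of S_3. The splitting field has degree |S_3| = 6 over Q, so [K : Q] = 6.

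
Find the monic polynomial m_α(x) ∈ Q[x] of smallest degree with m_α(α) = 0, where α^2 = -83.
m_α(x) = x^2 + 83

α satisfies α^2 + 83 = 0, so x^2 + 83 annihilates α. Since d = -83 is squarefree and ≠ 1, it is not a perfect square in Q, so x^2 + 83 has no rational root and is therefore irreducible over Q (a degree-2 polynomial over a field is irreducible iff it has no root). Hence m_α(x) = x^2 + 83.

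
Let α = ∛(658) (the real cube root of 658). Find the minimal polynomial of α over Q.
m_α(x) = x^3 - 658

α satisfies α^3 = 658, so x^3 - 658 annihilates α. By the rational root test, a rational root p/q (in lowest terms) of x^3 - 658 would satisfy p^3 = 658 q^3, forcing q = 1 and p^3 = 658; but 658 is not a perfect cube, contradiction. A monic cubic over Q with no rational root is irreducible (any nontrivial factorization would include a linear factor). Hence x^3 - 658 is the minimal polynomial of α, and in particular [Q(α):Q] = 3.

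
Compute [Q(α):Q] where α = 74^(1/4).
[Q(α):Q] = 4

α is a root of x^4 - 74. By Eisenstein's criterion at the prime p = 2 (which divides the constant term 74 but p^2 = 4 does not, since 74 is squarefree), x^4 - 74 is irreducible over Q. Hence [Q(α):Q] = 4.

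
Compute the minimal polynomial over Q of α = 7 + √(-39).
m_α(x) = x^2 - 14x + 88

From α - 7 = √(-39), squaring gives (α - 7)^2 = -39, i.e. α^2 - 14α + 49 = -39, so α^2 - 14α + 88 = 0. The discriminant of x^2 - 14x + 88 is (-14)^2 - 4·(88) = 196 - 352 = -156, and 4·(-39) is not a perfect square in Q since -39 is squarefree and ≠ 1. Hence x^2 - 14x + 88 is irreducible over Q and is the minimal polynomial of α.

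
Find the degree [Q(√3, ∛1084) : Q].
[Q(√3, ∛1084) : Q] = 6

Let L = Q(√3, ∛1084). Since Q(√3) ⊂ L and [Q(√3):Q] = 2, the tower law gives 2 | [L:Q]. Likewise Q(∛1084) ⊂ L with [Q(∛1084):Q] = 3 (because 1084 is not a perfect cube), so 3 | [L:Q]. As gcd(2,3) = 1, [L:Q] is divisible by 6. Conversely L is generated over Q by √3 and ∛1084, so [L:Q] ≤ 2·3 = 6. Therefore [Q(√3, ∛1084) : Q] = 6.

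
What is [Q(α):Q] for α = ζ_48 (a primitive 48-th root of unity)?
[Q(α):Q] = 16

The minimal polynomial of ζ_48 over Q is the 48-th cyclotomic polynomial Φ_48(x), which is irreducible over Q and has degree φ(48) = 16. Hence [Q(α):Q] = φ(48) = 16.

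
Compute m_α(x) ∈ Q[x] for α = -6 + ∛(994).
m_α(x) = x^3 + 18x^2 + 108x - 778

Set β = α + 6 = ∛(994), so β^3 = 994. Then (α + 6)^3 - 994 = 0, i.e. α is a root of g(x) = (x + 6)^3 - 994 = x^3 + 18x^2 + 108x - 778. Since g(x) = h(x + 6) where h(x) = x^3 - 994, and h is irreducible over Q (because 994 is not a perfect cube, so h has no rational root, and a monic cubic with no rational root is irreducible), g is also irreducible (irreducibility is preserved under the substitution x → x + 6). Hence m_α(x) = x^3 + 18x^2 + 108x - 778.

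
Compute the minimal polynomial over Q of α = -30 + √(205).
m_α(x) = x^2 + 60x + 695

From α + 30 = √(205), squaring gives (α + 30)^2 = 205, i.e. α^2 + 60α + 900 = 205, so α^2 + 60α + 695 = 0. The discriminant of x^2 + 60x + 695 is (60)^2 - 4·(695) = 3600 - 2780 = 820, and 4·(205) is not a perfect square in Q since 205 is squarefree and ≠ 1. Hence x^2 + 60x + 695 is irreducible over Q and is the minimal polynomial of α.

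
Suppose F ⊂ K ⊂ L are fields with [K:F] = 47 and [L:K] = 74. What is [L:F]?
[L:F] = 3478

The tower law says that for any tower of field extensions F ⊂ K ⊂ L with finite degrees, [L:F] = [L:K] · [K:F]. Here this gives [L:F] = 74 · 47 = 3478.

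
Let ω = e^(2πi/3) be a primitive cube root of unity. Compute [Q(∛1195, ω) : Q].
[Q(∛1195, ω) : Q] = 6

[Q(∛1195):Q] = 3 (min poly x^3 - 1195, irreducible since 1195 is not a perfect cube). [Q(ω):Q] = 2 (min poly x^2 + x + 1). Since Q(∛1195) ⊂ R and ω ∉ R, we have ω ∉ Q(∛1195), so x^2 + x + 1 remains irreducible over Q(∛1195) and [Q(∛1195, ω) : Q(∛1195)] = 2. By the tower law, [Q(∛1195, ω) : Q] = 3 · 2 = 6. (In fact Q(∛1195, ω) is the splitting field of x^3 - 1195 over Q.)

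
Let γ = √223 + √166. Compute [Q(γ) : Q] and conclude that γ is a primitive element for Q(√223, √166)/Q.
[Q(γ) : Q] = 4 (equivalently, Q(γ) = Q(√223, √166))

Obviously Q(γ) ⊆ Q(√223, √166), and [Q(√223, √166):Q] = 4 (since 223, 166 are distinct squarefree integers > 1 with 37018 not a perfect square). To show equality we compute the minimal polynomial of γ. From γ = √223 + √166: γ^2 = 223 + 2√(37018) + 166 = 389 + 2√(37018), so γ^2 - 389 = 2√(37018); squaring, (γ^2 - 389)^2 = 4·37018, i.e. γ^4 - 778γ^2 + 151321 - 148072 = 0, i.e. γ^4 - 778γ^2 + 3249 = 0. So γ is a root of x^4 - 778x^2 + 3249. This polynomial is irreducible over Q: it has no rational root (each ±√223 ± √166 is irrational), and any factorization into two quadratics over Q would force √(37018) ∈ Q (pairing opposite roots) or √223, √166 ∈ Q (other pairings), all impossible. Hence [Q(γ):Q] = 4 = [Q(√223, √166):Q], so Q(γ) = Q(√223, √166).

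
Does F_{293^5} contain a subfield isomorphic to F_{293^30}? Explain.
No: F_{293^30} is not a subfield of F_{293^5}

F_{p^m} embeds in F_{p^n} iff m | n. Here 30 ∤ 5 (since 5 = 0·30 + 5 with remainder 5 ≠ 0), so F_{293^30} is not a subfield of F_{293^5}. Equivalently: if it were, the tower law would give 30 = [F_{293^30}:F_293] dividing [F_{293^5}:F_293] = 5, contradiction.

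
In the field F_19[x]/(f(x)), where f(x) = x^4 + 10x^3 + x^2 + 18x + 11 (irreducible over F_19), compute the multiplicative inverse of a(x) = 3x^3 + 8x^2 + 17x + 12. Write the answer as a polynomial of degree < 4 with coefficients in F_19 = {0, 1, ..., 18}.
a(x)^(-1) ≡ 7x^3 + 14x^2 + 11x + 5 (mod f(x))

Since f is irreducible over F_19, F_19[x]/(f) is a field and a(x) ≠ 0 has an inverse. Apply the extended Euclidean algorithm to f(x) and a(x) in F_19[x]: f(x) = (13x + 13)·a(x) + (18x^2 + 2x + 7);  a(x) = (16x + 5)·(18x^2 + 2x + 7) + (9x + 15);  (18x^2 + 2x + 7) = (2x + 18)·(9x + 15) + (3). The last nonzero remainder is the constant 3 = gcd(f, a) in F_19. Back-substituting through the division chain expresses 3 = s(x)·a(x) + t(x)·f(x) with s(x) ≡ 2x^3 + 4x^2 + 14x + 15 (mod f), so (2x^3 + 4x^2 + 14x + 15)·a(x) ≡ 3 (mod f). Multiplying by 3^(-1) ≡ 13 in F_19 gives a(x)^(-1) ≡ 13·(2x^3 + 4x^2 + 14x + 15) ≡ 7x^3 + 14x^2 + 11x + 5 (mod f). Check: (3x^3 + 8x^2 + 17x + 12)·(7x^3 + 14x^2 + 11x + 5) = 2x^6 + 3x^5 + 17x^4 + 7x^3 + 15x^2 + 8x + 3 ≡ 1 (mod x^4 + 10x^3 + x^2 + 18x + 11).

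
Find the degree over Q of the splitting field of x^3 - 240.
[K : Q] = 6

The roots of x^3 - 240 are ∛240, ω∛240, ω^2∛240 where ω = e^(2πi/3) is a primitive cube root of unity, so K = Q(∛240, ω). Now [Q(∛240):Q] = 3 (since 240 is not a perfect cube, x^3 - 240 is irreducible) and [Q(ω):Q] = 2. Both 2 and 3 divide [K:Q], and [K:Q] ≤ 3·2 = 6, so [K:Q] = 6. (Equivalently: Q(∛240) ⊂ R but ω ∉ R, so [K : Q(∛240)] = 2.)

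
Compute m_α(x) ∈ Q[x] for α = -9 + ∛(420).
m_α(x) = x^3 + 27x^2 + 243x + 309

Set β = α + 9 = ∛(420), so β^3 = 420. Then (α + 9)^3 - 420 = 0, i.e. α is a root of g(x) = (x + 9)^3 - 420 = x^3 + 27x^2 + 243x + 309. Since g(x) = h(x + 9) where h(x) = x^3 - 420, and h is irreducible over Q (because 420 is not a perfect cube, so h has no rational root, and a monic cubic with no rational root is irreducible), g is also irreducible (irreducibility is preserved under the substitution x → x + 9). Hence m_α(x) = x^3 + 27x^2 + 243x + 309.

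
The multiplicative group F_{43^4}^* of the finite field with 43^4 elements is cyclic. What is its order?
|F_{43^4}^*| = 3418800

F_{43^4} has 43^4 = 3418801 elements; its multiplicative group consists of all nonzero elements, so |F_{43^4}^*| = 3418801 - 1 = 3418800. (It is cyclic since any finite subgroup of the multiplicative group of a field is cyclic.)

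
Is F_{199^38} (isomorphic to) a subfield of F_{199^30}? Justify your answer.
No: F_{199^38} is not a subfield of F_{199^30}

F_{p^m} embeds in F_{p^n} iff m | n. Here 38 ∤ 30 (since 30 = 0·38 + 30 with remainder 30 ≠ 0), so F_{199^38} is not a subfield of F_{199^30}. Equivalently: if it were, the tower law would give 38 = [F_{199^38}:F_199] dividing [F_{199^30}:F_199] = 30, contradiction.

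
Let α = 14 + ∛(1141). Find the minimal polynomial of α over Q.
m_α(x) = x^3 - 42x^2 + 588x - 3885

Set β = α - 14 = ∛(1141), so β^3 = 1141. Then (α - 14)^3 - 1141 = 0, i.e. α is a root of g(x) = (x - 14)^3 - 1141 = x^3 - 42x^2 + 588x - 3885. Since g(x) = h(x - 14) where h(x) = x^3 - 1141, and h is irreducible over Q (because 1141 is not a perfect cube, so h has no rational root, and a monic cubic with no rational root is irreducible), g is also irreducible (irreducibility is preserved under the substitution x → x - 14). Hence m_α(x) = x^3 - 42x^2 + 588x - 3885.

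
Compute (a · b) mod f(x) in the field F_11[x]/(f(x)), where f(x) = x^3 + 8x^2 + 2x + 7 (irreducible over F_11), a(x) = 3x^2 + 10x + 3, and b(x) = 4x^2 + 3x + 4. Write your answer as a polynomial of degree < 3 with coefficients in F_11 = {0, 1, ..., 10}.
a · b ≡ 10x^2 + 4x (mod f(x))

Multiply in F_11[x]: a(x)·b(x) = (3x^2 + 10x + 3)·(4x^2 + 3x + 4) = x^4 + 5x^3 + 10x^2 + 5x + 1. This has degree ≥ 3, so divide by f(x) over F_11: x^4 + 5x^3 + 10x^2 + 5x + 1 = (x + 8)·(x^3 + 8x^2 + 2x + 7) + (10x^2 + 4x). Hence a·b ≡ 10x^2 + 4x (mod f). (F_11[x]/(f) is a field with 11^3 = 1331 elements since f is irreducible of degree 3.)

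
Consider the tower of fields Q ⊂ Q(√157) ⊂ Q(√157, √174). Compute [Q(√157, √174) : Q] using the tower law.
[Q(√157, √174) : Q] = 4

[Q(√157):Q] = 2 (min poly x^2 - 157, irreducible since 157 is squarefree > 1). For the top step, suppose √174 ∈ Q(√157), say √174 = c + d√157 with c, d ∈ Q. Squaring: 174 = c^2 + 157d^2 + 2cd√157. Since √157 ∉ Q this forces 2cd = 0. If d = 0 then √174 = c ∈ Q, contradicting 174 squarefree > 1. If c = 0 then 174 = 157d^2, so 157·174 = (157d)^2 is a perfect square in Q — but 157·174 = 27318 is not a perfect square (since 157 and 174 are distinct squarefree integers). Contradiction. Hence √174 ∉ Q(√157), so x^2 - 174 stays irreducible over Q(√157) and [Q(√157, √174) : Q(√157)] = 2. By the tower law, [Q(√157, √174) : Q] = 2 · 2 = 4.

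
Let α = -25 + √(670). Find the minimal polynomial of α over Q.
m_α(x) = x^2 + 50x - 45

From α + 25 = √(670), squaring gives (α + 25)^2 = 670, i.e. α^2 + 50α + 625 = 670, so α^2 + 50α - 45 = 0. The discriminant of x^2 + 50x - 45 is (50)^2 - 4·(-45) = 2500 + 180 = 2680, and 4·(670) is not a perfect square in Q since 670 is squarefree and ≠ 1. Hence x^2 + 50x - 45 is irreducible over Q and is the minimal polynomial of α.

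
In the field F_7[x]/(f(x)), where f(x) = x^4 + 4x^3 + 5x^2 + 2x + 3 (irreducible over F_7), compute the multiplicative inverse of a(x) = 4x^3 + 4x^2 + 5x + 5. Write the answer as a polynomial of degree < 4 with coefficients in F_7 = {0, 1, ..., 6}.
a(x)^(-1) ≡ 5x^3 + 2x^2 + 5x + 3 (mod f(x))

Since f is irreducible over F_7, F_7[x]/(f) is a field and a(x) ≠ 0 has an inverse. Apply the extended Euclidean algorithm to f(x) and a(x) in F_7[x]: f(x) = (2x + 6)·a(x) + (6x^2 + 4x + 1);  a(x) = (3x + 1)·(6x^2 + 4x + 1) + (5x + 4);  (6x^2 + 4x + 1) = (4x + 6)·(5x + 4) + (5). The last nonzero remainder is the constant 5 = gcd(f, a) in F_7. Back-substituting through the division chain expresses 5 = s(x)·a(x) + t(x)·f(x) with s(x) ≡ 4x^3 + 3x^2 + 4x + 1 (mod f), so (4x^3 + 3x^2 + 4x + 1)·a(x) ≡ 5 (mod f). Multiplying by 5^(-1) ≡ 3 in F_7 gives a(x)^(-1) ≡ 3·(4x^3 + 3x^2 + 4x + 1) ≡ 5x^3 + 2x^2 + 5x + 3 (mod f). Check: (4x^3 + 4x^2 + 5x + 5)·(5x^3 + 2x^2 + 5x + 3) = 6x^6 + 4x^4 + 4x^3 + 5x^2 + 5x + 1 ≡ 1 (mod x^4 + 4x^3 + 5x^2 + 2x + 3).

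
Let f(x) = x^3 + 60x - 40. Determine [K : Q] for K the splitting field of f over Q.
[K : Q] = 6

By the rational root test, any rational root of the monic integer polynomial f(x) = x^3 + 60x - 40 must be an integer dividing the constant term -40, i.e. one of ±{1, 2, 4, 5, 8, 10, 20, 40}. Evaluating: f(1) = 21, f(-1) = -101, f(2) = 88, f(-2) = -168, f(4) = 264, f(-4) = -344, f(5) = 385, f(-5) = -465, f(8) = 952, f(-8) = -1032, f(10) = 1560, f(-10) = -1640, f(20) = 9160, f(-20) = -9240, f(40) = 66360, f(-40) = -66440; none is 0, so f has no rational root and is therefore irreducible over Q (a cubic with no linear factor over a field is irreducible). For an irreducible cubic, the Galois group is A_3 or S_3 according as the discriminant disc(f) = -4a^3 - 27b^2 = -4·(60)^3 - 27·(-40)^2 = -907200 is or is not a square in Q. Here disc(f) = -907200 is not a perfect square in Q, so the Galois group of f over Q is not contained in A_3 and must be all of S_3. The splitting field has degree |S_3| = 6 over Q, so [K : Q] = 6.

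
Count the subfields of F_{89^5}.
F_{89^5} has 2 subfields

The subfields of F_{p^n} are exactly the fields F_{p^d} for d | n (each is the fixed field of the unique index-d subgroup of Gal(F_{p^n}/F_p) ≅ Z/nZ). The divisors of n = 5 are {1, 5}, giving 2 subfields: F_{89^1}, F_{89^5}.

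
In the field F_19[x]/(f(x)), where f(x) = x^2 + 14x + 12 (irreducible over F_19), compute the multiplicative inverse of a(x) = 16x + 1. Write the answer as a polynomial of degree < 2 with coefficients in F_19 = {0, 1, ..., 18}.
a(x)^(-1) ≡ 16x + 14 (mod f(x))

Since f is irreducible over F_19, F_19[x]/(f) is a field and a(x) ≠ 0 has an inverse. Apply the extended Euclidean algorithm to f(x) and a(x) in F_19[x]: f(x) = (6x + 10)·a(x) + (2). The last nonzero remainder is the constant 2 = gcd(f, a) in F_19. Back-substituting through the division chain expresses 2 = s(x)·a(x) + t(x)·f(x) with s(x) ≡ 13x + 9 (mod f), so (13x + 9)·a(x) ≡ 2 (mod f). Multiplying by 2^(-1) ≡ 10 in F_19 gives a(x)^(-1) ≡ 10·(13x + 9) ≡ 16x + 14 (mod f). Check: (16x + 1)·(16x + 14) = 9x^2 + 12x + 14 ≡ 1 (mod x^2 + 14x + 12).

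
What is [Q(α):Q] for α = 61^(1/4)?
[Q(α):Q] = 4

α is a root of x^4 - 61. By Eisenstein's criterion at the prime p = 61 (which divides the constant term 61 but p^2 = 3721 does not, since 61 is squarefree), x^4 - 61 is irreducible over Q. Hence [Q(α):Q] = 4.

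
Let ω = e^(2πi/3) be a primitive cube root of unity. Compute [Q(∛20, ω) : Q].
[Q(∛20, ω) : Q] = 6

[Q(∛20):Q] = 3 (min poly x^3 - 20, irreducible since 20 is not a perfect cube). [Q(ω):Q] = 2 (min poly x^2 + x + 1). Since Q(∛20) ⊂ R and ω ∉ R, we have ω ∉ Q(∛20), so x^2 + x + 1 remains irreducible over Q(∛20) and [Q(∛20, ω) : Q(∛20)] = 2. By the tower law, [Q(∛20, ω) : Q] = 3 · 2 = 6. (In fact Q(∛20, ω) is the splitting field of x^3 - 20 over Q.)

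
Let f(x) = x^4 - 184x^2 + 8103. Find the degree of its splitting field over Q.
[K : Q] = 4

Solving the quadratic in x^2: x^2 = (184 ± √(184^2 - 4·8103))/2 = (184 ± √1444)/2 = (184 ± 38)/2, giving x^2 = 111 or x^2 = 73. So f(x) = (x^2 - 111)(x^2 - 73) and the roots of f are ±√111, ±√73. Hence the splitting field is K = Q(√111, √73). Since 111 and 73 are distinct squarefree integers > 1, their product 8103 is not a perfect square, so √73 ∉ Q(√111). By the tower law [K:Q] = [Q(√111,√73):Q(√111)] · [Q(√111):Q] = 2 · 2 = 4.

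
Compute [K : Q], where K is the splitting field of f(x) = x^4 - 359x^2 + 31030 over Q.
[K : Q] = 4

Solving the quadratic in x^2: x^2 = (359 ± √(359^2 - 4·31030))/2 = (359 ± √4761)/2 = (359 ± 69)/2, giving x^2 = 214 or x^2 = 145. So f(x) = (x^2 - 214)(x^2 - 145) and the roots of f are ±√214, ±√145. Hence the splitting field is K = Q(√214, √145). Since 214 and 145 are distinct squarefree integers > 1, their product 31030 is not a perfect square, so √145 ∉ Q(√214). By the tower law [K:Q] = [Q(√214,√145):Q(√214)] · [Q(√214):Q] = 2 · 2 = 4.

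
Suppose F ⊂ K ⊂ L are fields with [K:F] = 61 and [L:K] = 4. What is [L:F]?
[L:F] = 244

The tower law says that for any tower of field extensions F ⊂ K ⊂ L with finite degrees, [L:F] = [L:K] · [K:F]. Here this gives [L:F] = 4 · 61 = 244.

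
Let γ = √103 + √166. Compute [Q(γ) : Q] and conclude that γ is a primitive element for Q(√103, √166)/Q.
[Q(γ) : Q] = 4 (equivalently, Q(γ) = Q(√103, √166))

Obviously Q(γ) ⊆ Q(√103, √166), and [Q(√103, √166):Q] = 4 (since 103, 166 are distinct squarefree integers > 1 with 17098 not a perfect square). To show equality we compute the minimal polynomial of γ. From γ = √103 + √166: γ^2 = 103 + 2√(17098) + 166 = 269 + 2√(17098), so γ^2 - 269 = 2√(17098); squaring, (γ^2 - 269)^2 = 4·17098, i.e. γ^4 - 538γ^2 + 72361 - 68392 = 0, i.e. γ^4 - 538γ^2 + 3969 = 0. So γ is a root of x^4 - 538x^2 + 3969. This polynomial is irreducible over Q: it has no rational root (each ±√103 ± √166 is irrational), and any factorization into two quadratics over Q would force √(17098) ∈ Q (pairing opposite roots) or √103, √166 ∈ Q (other pairings), all impossible. Hence [Q(γ):Q] = 4 = [Q(√103, √166):Q], so Q(γ) = Q(√103, √166).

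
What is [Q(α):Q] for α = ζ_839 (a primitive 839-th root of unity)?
[Q(α):Q] = 838

The minimal polynomial of ζ_839 over Q is the 839-th cyclotomic polynomial Φ_839(x), which is irreducible over Q and has degree φ(839) = 838. Hence [Q(α):Q] = φ(839) = 838.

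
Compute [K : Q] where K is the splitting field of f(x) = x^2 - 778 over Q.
[K : Q] = 2

f(x) = x^2 - 778 factors as (x - √778)(x + √778). The splitting field is K = Q(√778). Since 778 is squarefree and > 1, it is not a perfect square, so x^2 - 778 is irreducible over Q and [Q(√778) : Q] = 2. Hence [K : Q] = 2.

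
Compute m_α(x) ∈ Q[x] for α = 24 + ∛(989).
m_α(x) = x^3 - 72x^2 + 1728x - 14813

Set β = α - 24 = ∛(989), so β^3 = 989. Then (α - 24)^3 - 989 = 0, i.e. α is a root of g(x) = (x - 24)^3 - 989 = x^3 - 72x^2 + 1728x - 14813. Since g(x) = h(x - 24) where h(x) = x^3 - 989, and h is irreducible over Q (because 989 is not a perfect cube, so h has no rational root, and a monic cubic with no rational root is irreducible), g is also irreducible (irreducibility is preserved under the substitution x → x - 24). Hence m_α(x) = x^3 - 72x^2 + 1728x - 14813.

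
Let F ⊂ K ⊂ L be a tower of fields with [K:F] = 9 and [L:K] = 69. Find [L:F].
[L:F] = 621

The tower law says that for any tower of field extensions F ⊂ K ⊂ L with finite degrees, [L:F] = [L:K] · [K:F]. Here this gives [L:F] = 69 · 9 = 621.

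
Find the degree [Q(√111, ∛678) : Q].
[Q(√111, ∛678) : Q] = 6

Let L = Q(√111, ∛678). Since Q(√111) ⊂ L and [Q(√111):Q] = 2, the tower law gives 2 | [L:Q]. Likewise Q(∛678) ⊂ L with [Q(∛678):Q] = 3 (because 678 is not a perfect cube), so 3 | [L:Q]. As gcd(2,3) = 1, [L:Q] is divisible by 6. Conversely L is generated over Q by √111 and ∛678, so [L:Q] ≤ 2·3 = 6. Therefore [Q(√111, ∛678) : Q] = 6.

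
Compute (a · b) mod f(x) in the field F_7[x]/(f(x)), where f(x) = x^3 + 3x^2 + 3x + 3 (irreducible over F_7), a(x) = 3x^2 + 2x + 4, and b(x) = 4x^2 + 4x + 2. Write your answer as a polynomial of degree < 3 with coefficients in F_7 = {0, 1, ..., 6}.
a · b ≡ 4x (mod f(x))

Multiply in F_7[x]: a(x)·b(x) = (3x^2 + 2x + 4)·(4x^2 + 4x + 2) = 5x^4 + 6x^3 + 2x^2 + 6x + 1. This has degree ≥ 3, so divide by f(x) over F_7: 5x^4 + 6x^3 + 2x^2 + 6x + 1 = (5x + 5)·(x^3 + 3x^2 + 3x + 3) + (4x). Hence a·b ≡ 4x (mod f). (F_7[x]/(f) is a field with 7^3 = 343 elements since f is irreducible of degree 3.)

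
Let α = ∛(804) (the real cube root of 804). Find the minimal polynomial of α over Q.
m_α(x) = x^3 - 804

α satisfies α^3 = 804, so x^3 - 804 annihilates α. By the rational root test, a rational root p/q (in lowest terms) of x^3 - 804 would satisfy p^3 = 804 q^3, forcing q = 1 and p^3 = 804; but 804 is not a perfect cube, contradiction. A monic cubic over Q with no rational root is irreducible (any nontrivial factorization would include a linear factor). Hence x^3 - 804 is the minimal polynomial of α, and in particular [Q(α):Q] = 3.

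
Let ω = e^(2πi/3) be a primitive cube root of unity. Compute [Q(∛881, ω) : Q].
[Q(∛881, ω) : Q] = 6

[Q(∛881):Q] = 3 (min poly x^3 - 881, irreducible since 881 is not a perfect cube). [Q(ω):Q] = 2 (min poly x^2 + x + 1). Since Q(∛881) ⊂ R and ω ∉ R, we have ω ∉ Q(∛881), so x^2 + x + 1 remains irreducible over Q(∛881) and [Q(∛881, ω) : Q(∛881)] = 2. By the tower law, [Q(∛881, ω) : Q] = 3 · 2 = 6. (In fact Q(∛881, ω) is the splitting field of x^3 - 881 over Q.)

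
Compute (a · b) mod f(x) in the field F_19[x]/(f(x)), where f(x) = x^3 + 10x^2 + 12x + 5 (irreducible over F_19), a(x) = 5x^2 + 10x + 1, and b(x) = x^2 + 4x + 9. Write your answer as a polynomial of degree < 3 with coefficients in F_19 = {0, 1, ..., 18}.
a · b ≡ 17x^2 + 5x + 14 (mod f(x))

Multiply in F_19[x]: a(x)·b(x) = (5x^2 + 10x + 1)·(x^2 + 4x + 9) = 5x^4 + 11x^3 + 10x^2 + 18x + 9. This has degree ≥ 3, so divide by f(x) over F_19: 5x^4 + 11x^3 + 10x^2 + 18x + 9 = (5x + 18)·(x^3 + 10x^2 + 12x + 5) + (17x^2 + 5x + 14). Hence a·b ≡ 17x^2 + 5x + 14 (mod f). (F_19[x]/(f) is a field with 19^3 = 6859 elements since f is irreducible of degree 3.)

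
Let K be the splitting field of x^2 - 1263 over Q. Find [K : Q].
[K : Q] = 2

f(x) = x^2 - 1263 factors as (x - √1263)(x + √1263). The splitting field is K = Q(√1263). Since 1263 is squarefree and > 1, it is not a perfect square, so x^2 - 1263 is irreducible over Q and [Q(√1263) : Q] = 2. Hence [K : Q] = 2.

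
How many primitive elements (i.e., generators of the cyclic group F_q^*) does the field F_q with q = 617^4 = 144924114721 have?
There are φ(144924114720) = 29820948480 primitive elements

F_q^* is cyclic of order q - 1 = 144924114720. A cyclic group of order m has exactly φ(m) generators. Here m = 144924114720 = 2^5 · 3 · 5 · 7 · 11 · 103 · 38069, so the number of primitive elements is φ(144924114720) = 29820948480.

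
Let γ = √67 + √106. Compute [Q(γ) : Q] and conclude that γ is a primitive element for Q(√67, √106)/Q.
[Q(γ) : Q] = 4 (equivalently, Q(γ) = Q(√67, √106))

Obviously Q(γ) ⊆ Q(√67, √106), and [Q(√67, √106):Q] = 4 (since 67, 106 are distinct squarefree integers > 1 with 7102 not a perfect square). To show equality we compute the minimal polynomial of γ. From γ = √67 + √106: γ^2 = 67 + 2√(7102) + 106 = 173 + 2√(7102), so γ^2 - 173 = 2√(7102); squaring, (γ^2 - 173)^2 = 4·7102, i.e. γ^4 - 346γ^2 + 29929 - 28408 = 0, i.e. γ^4 - 346γ^2 + 1521 = 0. So γ is a root of x^4 - 346x^2 + 1521. This polynomial is irreducible over Q: it has no rational root (each ±√67 ± √106 is irrational), and any factorization into two quadratics over Q would force √(7102) ∈ Q (pairing opposite roots) or √67, √106 ∈ Q (other pairings), all impossible. Hence [Q(γ):Q] = 4 = [Q(√67, √106):Q], so Q(γ) = Q(√67, √106).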